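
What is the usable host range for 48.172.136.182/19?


Network: 48.172.128.0
Broadcast: 48.172.159.255
First usable = network + 1
Last usable = broadcast - 1
Range: 48.172.128.1 to 48.172.159.254


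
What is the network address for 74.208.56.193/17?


IP:   01001010.11010000.00111000.11000001
Mask: 11111111.11111111.10000000.00000000
AND operation:
Net:  01001010.11010000.00000000.00000000
Network: 74.208.0.0/17


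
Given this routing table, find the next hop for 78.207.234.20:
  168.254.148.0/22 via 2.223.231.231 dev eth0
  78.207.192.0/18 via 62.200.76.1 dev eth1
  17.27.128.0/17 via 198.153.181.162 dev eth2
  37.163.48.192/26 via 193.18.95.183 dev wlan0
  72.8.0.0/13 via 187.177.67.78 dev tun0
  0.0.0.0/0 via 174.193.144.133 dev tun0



Longest prefix match for 78.207.234.20:
  /22 168.254.148.0: no
  /18 78.207.192.0: MATCH
  /17 17.27.128.0: no
  /26 37.163.48.192: no
  /13 72.8.0.0: no
  /0 0.0.0.0: MATCH
Selected: next-hop 62.200.76.1 via eth1 (matched /18)


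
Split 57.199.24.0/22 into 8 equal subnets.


New prefix = 22 + 3 = 25
Each subnet has 128 addresses
  57.199.24.0/25
  57.199.24.128/25
  57.199.25.0/25
  57.199.25.128/25
  57.199.26.0/25
  57.199.26.128/25
  57.199.27.0/25
  57.199.27.128/25
Subnets: 57.199.24.0/25, 57.199.24.128/25, 57.199.25.0/25, 57.199.25.128/25, 57.199.26.0/25, 57.199.26.128/25, 57.199.27.0/25, 57.199.27.128/25


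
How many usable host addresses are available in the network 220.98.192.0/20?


Host bits = 32 - 20 = 12
Total addresses = 2^12 = 4096
Usable = total - 2 (network and broadcast)
Usable hosts: 4094


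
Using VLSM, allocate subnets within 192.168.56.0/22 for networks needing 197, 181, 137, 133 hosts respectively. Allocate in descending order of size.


197 hosts -> /24 (254 usable): 192.168.56.0/24
181 hosts -> /24 (254 usable): 192.168.57.0/24
137 hosts -> /24 (254 usable): 192.168.58.0/24
133 hosts -> /24 (254 usable): 192.168.59.0/24
Allocation: 192.168.56.0/24 (197 hosts, 254 usable); 192.168.57.0/24 (181 hosts, 254 usable); 192.168.58.0/24 (137 hosts, 254 usable); 192.168.59.0/24 (133 hosts, 254 usable)


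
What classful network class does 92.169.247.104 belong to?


First octet: 92
Binary: 01011100
0xxxxxxx -> Class A (1-126)
Class A, default mask 255.0.0.0 (/8)


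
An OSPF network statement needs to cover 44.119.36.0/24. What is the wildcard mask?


Subnet mask: 255.255.255.0
Wildcard = 255.255.255.255 - subnet mask
255 - 255 = 0
255 - 255 = 0
255 - 255 = 0
255 - 0 = 255
Wildcard: 0.0.0.255


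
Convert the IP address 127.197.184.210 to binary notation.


127 = 01111111
197 = 11000101
184 = 10111000
210 = 11010010
Binary: 01111111.11000101.10111000.11010010


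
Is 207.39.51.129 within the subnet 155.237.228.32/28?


Subnet network: 155.237.228.32
Test IP AND mask: 207.39.51.128
No, 207.39.51.129 is not in 155.237.228.32/28


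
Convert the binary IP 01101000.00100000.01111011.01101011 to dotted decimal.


01101000 = 104
00100000 = 32
01111011 = 123
01101011 = 107
IP: 104.32.123.107


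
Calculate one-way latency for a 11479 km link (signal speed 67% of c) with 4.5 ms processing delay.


Speed = 0.67 * 3e5 km/s = 201000 km/s
Propagation delay = 11479 / 201000 = 0.0571 s = 57.1095 ms
Processing delay = 4.5 ms
Total one-way latency = 61.6095 ms


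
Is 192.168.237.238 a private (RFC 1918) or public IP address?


RFC 1918 private ranges:
  10.0.0.0/8 (10.0.0.0 - 10.255.255.255)
  172.16.0.0/12 (172.16.0.0 - 172.31.255.255)
  192.168.0.0/16 (192.168.0.0 - 192.168.255.255)
Private (in 192.168.0.0/16)


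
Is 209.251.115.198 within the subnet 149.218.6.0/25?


Subnet network: 149.218.6.0
Test IP AND mask: 209.251.115.128
No, 209.251.115.198 is not in 149.218.6.0/25


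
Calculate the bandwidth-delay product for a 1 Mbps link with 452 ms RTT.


BDP = bandwidth * RTT
= 1 Mbps * 452 ms
= 1 * 1e6 * 452 / 1000 bits
= 452000 bits
= 56500 bytes
= 55.1758 KB
BDP = 452000 bits (56500 bytes)


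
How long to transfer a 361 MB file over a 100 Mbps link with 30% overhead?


Effective throughput = 100 * (1 - 30/100) = 70 Mbps
File size in Mb = 361 * 8 = 2888 Mb
Time = 2888 / 70
Time = 41.2571 seconds


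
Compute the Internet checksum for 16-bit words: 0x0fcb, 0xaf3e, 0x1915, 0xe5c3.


Sum all words (with carry folding):
+ 0x0fcb = 0x0fcb
+ 0xaf3e = 0xbf09
+ 0x1915 = 0xd81e
+ 0xe5c3 = 0xbde2
One's complement: ~0xbde2
Checksum = 0x421d


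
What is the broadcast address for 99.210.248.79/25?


Network: 99.210.248.0/25
Host bits = 7
Set all host bits to 1:
Broadcast: 99.210.248.127


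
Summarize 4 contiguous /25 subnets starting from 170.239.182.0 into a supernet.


Original prefix: /25
Number of subnets: 4 = 2^2
New prefix = 25 - 2 = 23
Supernet: 170.239.182.0/23


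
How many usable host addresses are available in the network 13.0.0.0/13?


Host bits = 32 - 13 = 19
Total addresses = 2^19 = 524288
Usable = total - 2 (network and broadcast)
Usable hosts: 524286


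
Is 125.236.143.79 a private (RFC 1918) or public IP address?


RFC 1918 private ranges:
  10.0.0.0/8 (10.0.0.0 - 10.255.255.255)
  172.16.0.0/12 (172.16.0.0 - 172.31.255.255)
  192.168.0.0/16 (192.168.0.0 - 192.168.255.255)
Public (not in any RFC 1918 range)


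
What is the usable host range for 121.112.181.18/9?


Network: 121.0.0.0
Broadcast: 121.127.255.255
First usable = network + 1
Last usable = broadcast - 1
Range: 121.0.0.1 to 121.127.255.254


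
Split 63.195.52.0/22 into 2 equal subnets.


New prefix = 22 + 1 = 23
Each subnet has 512 addresses
  63.195.52.0/23
  63.195.54.0/23
Subnets: 63.195.52.0/23, 63.195.54.0/23


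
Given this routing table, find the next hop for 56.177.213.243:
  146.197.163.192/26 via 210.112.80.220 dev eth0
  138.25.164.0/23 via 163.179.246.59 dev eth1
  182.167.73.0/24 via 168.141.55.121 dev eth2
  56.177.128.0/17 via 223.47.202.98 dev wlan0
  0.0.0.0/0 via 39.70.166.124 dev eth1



Longest prefix match for 56.177.213.243:
  /26 146.197.163.192: no
  /23 138.25.164.0: no
  /24 182.167.73.0: no
  /17 56.177.128.0: MATCH
  /0 0.0.0.0: MATCH
Selected: next-hop 223.47.202.98 via wlan0 (matched /17)


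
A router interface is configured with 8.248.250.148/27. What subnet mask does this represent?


/27 means 27 network bits, 5 host bits
Binary: 11111111111111111111111111100000
Mask: 255.255.255.224


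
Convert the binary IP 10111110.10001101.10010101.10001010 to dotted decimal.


10111110 = 190
10001101 = 141
10010101 = 149
10001010 = 138
IP: 190.141.149.138


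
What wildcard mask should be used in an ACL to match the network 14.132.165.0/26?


Subnet mask: 255.255.255.192
Wildcard = 255.255.255.255 - subnet mask
255 - 255 = 0
255 - 255 = 0
255 - 255 = 0
255 - 192 = 63
Wildcard: 0.0.0.63


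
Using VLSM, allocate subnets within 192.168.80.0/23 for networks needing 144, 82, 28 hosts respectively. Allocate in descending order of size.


144 hosts -> /24 (254 usable): 192.168.80.0/24
82 hosts -> /25 (126 usable): 192.168.81.0/25
28 hosts -> /27 (30 usable): 192.168.81.128/27
Allocation: 192.168.80.0/24 (144 hosts, 254 usable); 192.168.81.0/25 (82 hosts, 126 usable); 192.168.81.128/27 (28 hosts, 30 usable)


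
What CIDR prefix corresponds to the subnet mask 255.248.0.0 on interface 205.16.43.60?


Binary: 11111111.11111000.00000000.00000000
Count leading 1s
Prefix: /13


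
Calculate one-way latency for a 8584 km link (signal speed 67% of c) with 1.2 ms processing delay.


Speed = 0.67 * 3e5 km/s = 201000 km/s
Propagation delay = 8584 / 201000 = 0.0427 s = 42.7065 ms
Processing delay = 1.2 ms
Total one-way latency = 43.9065 ms


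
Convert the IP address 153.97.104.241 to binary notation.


153 = 10011001
97 = 01100001
104 = 01101000
241 = 11110001
Binary: 10011001.01100001.01101000.11110001


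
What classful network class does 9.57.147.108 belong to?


First octet: 9
Binary: 00001001
0xxxxxxx -> Class A (1-126)
Class A, default mask 255.0.0.0 (/8)


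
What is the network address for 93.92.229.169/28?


IP:   01011101.01011100.11100101.10101001
Mask: 11111111.11111111.11111111.11110000
AND operation:
Net:  01011101.01011100.11100101.10100000
Network: 93.92.229.160/28


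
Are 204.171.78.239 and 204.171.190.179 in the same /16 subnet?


Mask: 255.255.0.0
204.171.78.239 AND mask = 204.171.0.0
204.171.190.179 AND mask = 204.171.0.0
Yes, same subnet (204.171.0.0)


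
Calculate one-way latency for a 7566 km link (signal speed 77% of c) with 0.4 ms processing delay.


Speed = 0.77 * 3e5 km/s = 231000 km/s
Propagation delay = 7566 / 231000 = 0.0328 s = 32.7532 ms
Processing delay = 0.4 ms
Total one-way latency = 33.1532 ms


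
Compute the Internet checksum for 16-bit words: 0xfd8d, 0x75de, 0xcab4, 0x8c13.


Sum all words (with carry folding):
+ 0xfd8d = 0xfd8d
+ 0x75de = 0x736c
+ 0xcab4 = 0x3e21
+ 0x8c13 = 0xca34
One's complement: ~0xca34
Checksum = 0x35cb


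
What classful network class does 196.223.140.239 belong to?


First octet: 196
Binary: 11000100
110xxxxx -> Class C (192-223)
Class C, default mask 255.255.255.0 (/24)


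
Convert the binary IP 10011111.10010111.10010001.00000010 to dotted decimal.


10011111 = 159
10010111 = 151
10010001 = 145
00000010 = 2
IP: 159.151.145.2


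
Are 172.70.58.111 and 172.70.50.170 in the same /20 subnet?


Mask: 255.255.240.0
172.70.58.111 AND mask = 172.70.48.0
172.70.50.170 AND mask = 172.70.48.0
Yes, same subnet (172.70.48.0)


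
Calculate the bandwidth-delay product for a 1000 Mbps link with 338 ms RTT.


BDP = bandwidth * RTT
= 1000 Mbps * 338 ms
= 1000 * 1e6 * 338 / 1000 bits
= 338000000 bits
= 42250000 bytes
= 41259.7656 KB
BDP = 338000000 bits (42250000 bytes)


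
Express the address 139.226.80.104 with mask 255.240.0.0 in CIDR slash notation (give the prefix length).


Binary: 11111111.11110000.00000000.00000000
Count leading 1s
Prefix: /12


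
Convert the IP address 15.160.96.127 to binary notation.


15 = 00001111
160 = 10100000
96 = 01100000
127 = 01111111
Binary: 00001111.10100000.01100000.01111111


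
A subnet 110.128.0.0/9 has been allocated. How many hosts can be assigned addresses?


Host bits = 32 - 9 = 23
Total addresses = 2^23 = 8388608
Usable = total - 2 (network and broadcast)
Usable hosts: 8388606


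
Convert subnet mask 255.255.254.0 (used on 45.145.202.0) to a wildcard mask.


Subnet mask: 255.255.254.0
Wildcard = 255.255.255.255 - subnet mask
255 - 255 = 0
255 - 255 = 0
255 - 254 = 1
255 - 0 = 255
Wildcard: 0.0.1.255


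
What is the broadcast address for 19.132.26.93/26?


Network: 19.132.26.64/26
Host bits = 6
Set all host bits to 1:
Broadcast: 19.132.26.127


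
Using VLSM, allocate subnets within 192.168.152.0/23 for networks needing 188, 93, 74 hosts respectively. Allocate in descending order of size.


188 hosts -> /24 (254 usable): 192.168.152.0/24
93 hosts -> /25 (126 usable): 192.168.153.0/25
74 hosts -> /25 (126 usable): 192.168.153.128/25
Allocation: 192.168.152.0/24 (188 hosts, 254 usable); 192.168.153.0/25 (93 hosts, 126 usable); 192.168.153.128/25 (74 hosts, 126 usable)


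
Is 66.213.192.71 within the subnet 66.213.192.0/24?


Subnet network: 66.213.192.0
Test IP AND mask: 66.213.192.0
Yes, 66.213.192.71 is in 66.213.192.0/24


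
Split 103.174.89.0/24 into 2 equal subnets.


New prefix = 24 + 1 = 25
Each subnet has 128 addresses
  103.174.89.0/25
  103.174.89.128/25
Subnets: 103.174.89.0/25, 103.174.89.128/25


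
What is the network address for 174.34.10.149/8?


IP:   10101110.00100010.00001010.10010101
Mask: 11111111.00000000.00000000.00000000
AND operation:
Net:  10101110.00000000.00000000.00000000
Network: 174.0.0.0/8


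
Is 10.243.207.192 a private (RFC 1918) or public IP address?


RFC 1918 private ranges:
  10.0.0.0/8 (10.0.0.0 - 10.255.255.255)
  172.16.0.0/12 (172.16.0.0 - 172.31.255.255)
  192.168.0.0/16 (192.168.0.0 - 192.168.255.255)
Private (in 10.0.0.0/8)


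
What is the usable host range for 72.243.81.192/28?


Network: 72.243.81.192
Broadcast: 72.243.81.207
First usable = network + 1
Last usable = broadcast - 1
Range: 72.243.81.193 to 72.243.81.206


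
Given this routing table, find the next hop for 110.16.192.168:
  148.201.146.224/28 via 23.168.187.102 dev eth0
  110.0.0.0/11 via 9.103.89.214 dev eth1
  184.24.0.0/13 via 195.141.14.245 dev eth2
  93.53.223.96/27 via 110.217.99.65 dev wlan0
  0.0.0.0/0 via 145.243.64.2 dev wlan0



Longest prefix match for 110.16.192.168:
  /28 148.201.146.224: no
  /11 110.0.0.0: MATCH
  /13 184.24.0.0: no
  /27 93.53.223.96: no
  /0 0.0.0.0: MATCH
Selected: next-hop 9.103.89.214 via eth1 (matched /11)


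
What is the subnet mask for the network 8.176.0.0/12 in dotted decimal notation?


/12 means 12 network bits, 20 host bits
Binary: 11111111111100000000000000000000
Mask: 255.240.0.0


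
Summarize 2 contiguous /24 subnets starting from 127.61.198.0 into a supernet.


Original prefix: /24
Number of subnets: 2 = 2^1
New prefix = 24 - 1 = 23
Supernet: 127.61.198.0/23


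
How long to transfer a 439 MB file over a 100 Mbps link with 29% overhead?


Effective throughput = 100 * (1 - 29/100) = 71 Mbps
File size in Mb = 439 * 8 = 3512 Mb
Time = 3512 / 71
Time = 49.4648 seconds


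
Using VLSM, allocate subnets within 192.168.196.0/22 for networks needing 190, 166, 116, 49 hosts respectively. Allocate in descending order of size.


190 hosts -> /24 (254 usable): 192.168.196.0/24
166 hosts -> /24 (254 usable): 192.168.197.0/24
116 hosts -> /25 (126 usable): 192.168.198.0/25
49 hosts -> /26 (62 usable): 192.168.198.128/26
Allocation: 192.168.196.0/24 (190 hosts, 254 usable); 192.168.197.0/24 (166 hosts, 254 usable); 192.168.198.0/25 (116 hosts, 126 usable); 192.168.198.128/26 (49 hosts, 62 usable)


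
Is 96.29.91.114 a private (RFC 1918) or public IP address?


RFC 1918 private ranges:
  10.0.0.0/8 (10.0.0.0 - 10.255.255.255)
  172.16.0.0/12 (172.16.0.0 - 172.31.255.255)
  192.168.0.0/16 (192.168.0.0 - 192.168.255.255)
Public (not in any RFC 1918 range)


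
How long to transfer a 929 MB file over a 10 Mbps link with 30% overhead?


Effective throughput = 10 * (1 - 30/100) = 7 Mbps
File size in Mb = 929 * 8 = 7432 Mb
Time = 7432 / 7
Time = 1061.7143 seconds


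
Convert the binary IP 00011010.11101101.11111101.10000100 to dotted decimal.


00011010 = 26
11101101 = 237
11111101 = 253
10000100 = 132
IP: 26.237.253.132


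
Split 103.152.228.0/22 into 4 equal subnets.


New prefix = 22 + 2 = 24
Each subnet has 256 addresses
  103.152.228.0/24
  103.152.229.0/24
  103.152.230.0/24
  103.152.231.0/24
Subnets: 103.152.228.0/24, 103.152.229.0/24, 103.152.230.0/24, 103.152.231.0/24


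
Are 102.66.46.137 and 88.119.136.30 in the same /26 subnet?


Mask: 255.255.255.192
102.66.46.137 AND mask = 102.66.46.128
88.119.136.30 AND mask = 88.119.136.0
No, different subnets (102.66.46.128 vs 88.119.136.0)


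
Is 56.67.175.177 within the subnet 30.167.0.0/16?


Subnet network: 30.167.0.0
Test IP AND mask: 56.67.0.0
No, 56.67.175.177 is not in 30.167.0.0/16


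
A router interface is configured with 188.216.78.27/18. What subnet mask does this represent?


/18 means 18 network bits, 14 host bits
Binary: 11111111111111111100000000000000
Mask: 255.255.192.0


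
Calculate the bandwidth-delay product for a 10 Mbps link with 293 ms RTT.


BDP = bandwidth * RTT
= 10 Mbps * 293 ms
= 10 * 1e6 * 293 / 1000 bits
= 2930000 bits
= 366250 bytes
= 357.666 KB
BDP = 2930000 bits (366250 bytes)


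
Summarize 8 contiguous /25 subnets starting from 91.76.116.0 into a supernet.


Original prefix: /25
Number of subnets: 8 = 2^3
New prefix = 25 - 3 = 22
Supernet: 91.76.116.0/22


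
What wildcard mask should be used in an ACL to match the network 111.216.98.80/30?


Subnet mask: 255.255.255.252
Wildcard = 255.255.255.255 - subnet mask
255 - 255 = 0
255 - 255 = 0
255 - 255 = 0
255 - 252 = 3
Wildcard: 0.0.0.3


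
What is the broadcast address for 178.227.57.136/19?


Network: 178.227.32.0/19
Host bits = 13
Set all host bits to 1:
Broadcast: 178.227.63.255


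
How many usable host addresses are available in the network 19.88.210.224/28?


Host bits = 32 - 28 = 4
Total addresses = 2^4 = 16
Usable = total - 2 (network and broadcast)
Usable hosts: 14


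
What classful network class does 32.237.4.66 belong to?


First octet: 32
Binary: 00100000
0xxxxxxx -> Class A (1-126)
Class A, default mask 255.0.0.0 (/8)


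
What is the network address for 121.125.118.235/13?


IP:   01111001.01111101.01110110.11101011
Mask: 11111111.11111000.00000000.00000000
AND operation:
Net:  01111001.01111000.00000000.00000000
Network: 121.120.0.0/13


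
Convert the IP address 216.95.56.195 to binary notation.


216 = 11011000
95 = 01011111
56 = 00111000
195 = 11000011
Binary: 11011000.01011111.00111000.11000011


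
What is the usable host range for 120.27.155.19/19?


Network: 120.27.128.0
Broadcast: 120.27.159.255
First usable = network + 1
Last usable = broadcast - 1
Range: 120.27.128.1 to 120.27.159.254


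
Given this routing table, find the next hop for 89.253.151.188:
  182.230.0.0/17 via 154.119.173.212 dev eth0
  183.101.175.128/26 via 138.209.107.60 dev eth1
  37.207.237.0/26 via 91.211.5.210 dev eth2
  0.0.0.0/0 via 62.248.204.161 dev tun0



Longest prefix match for 89.253.151.188:
  /17 182.230.0.0: no
  /26 183.101.175.128: no
  /26 37.207.237.0: no
  /0 0.0.0.0: MATCH
Selected: next-hop 62.248.204.161 via tun0 (matched /0)


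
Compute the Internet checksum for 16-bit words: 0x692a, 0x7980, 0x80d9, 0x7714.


Sum all words (with carry folding):
+ 0x692a = 0x692a
+ 0x7980 = 0xe2aa
+ 0x80d9 = 0x6384
+ 0x7714 = 0xda98
One's complement: ~0xda98
Checksum = 0x2567


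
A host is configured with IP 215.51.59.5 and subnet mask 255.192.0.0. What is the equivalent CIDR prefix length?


Binary: 11111111.11000000.00000000.00000000
Count leading 1s
Prefix: /10


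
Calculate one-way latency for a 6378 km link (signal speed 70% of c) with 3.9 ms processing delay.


Speed = 0.7 * 3e5 km/s = 210000 km/s
Propagation delay = 6378 / 210000 = 0.0304 s = 30.3714 ms
Processing delay = 3.9 ms
Total one-way latency = 34.2714 ms


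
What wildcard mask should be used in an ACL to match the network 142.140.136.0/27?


Subnet mask: 255.255.255.224
Wildcard = 255.255.255.255 - subnet mask
255 - 255 = 0
255 - 255 = 0
255 - 255 = 0
255 - 224 = 31
Wildcard: 0.0.0.31


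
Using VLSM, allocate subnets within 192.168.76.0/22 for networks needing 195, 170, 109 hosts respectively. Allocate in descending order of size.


195 hosts -> /24 (254 usable): 192.168.76.0/24
170 hosts -> /24 (254 usable): 192.168.77.0/24
109 hosts -> /25 (126 usable): 192.168.78.0/25
Allocation: 192.168.76.0/24 (195 hosts, 254 usable); 192.168.77.0/24 (170 hosts, 254 usable); 192.168.78.0/25 (109 hosts, 126 usable)


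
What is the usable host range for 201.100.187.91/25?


Network: 201.100.187.0
Broadcast: 201.100.187.127
First usable = network + 1
Last usable = broadcast - 1
Range: 201.100.187.1 to 201.100.187.126


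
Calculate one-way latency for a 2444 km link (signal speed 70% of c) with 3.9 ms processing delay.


Speed = 0.7 * 3e5 km/s = 210000 km/s
Propagation delay = 2444 / 210000 = 0.0116 s = 11.6381 ms
Processing delay = 3.9 ms
Total one-way latency = 15.5381 ms


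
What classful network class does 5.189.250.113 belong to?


First octet: 5
Binary: 00000101
0xxxxxxx -> Class A (1-126)
Class A, default mask 255.0.0.0 (/8)


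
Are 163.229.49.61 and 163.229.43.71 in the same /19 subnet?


Mask: 255.255.224.0
163.229.49.61 AND mask = 163.229.32.0
163.229.43.71 AND mask = 163.229.32.0
Yes, same subnet (163.229.32.0)


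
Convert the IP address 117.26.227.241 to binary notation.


117 = 01110101
26 = 00011010
227 = 11100011
241 = 11110001
Binary: 01110101.00011010.11100011.11110001


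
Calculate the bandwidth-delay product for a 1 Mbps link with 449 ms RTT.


BDP = bandwidth * RTT
= 1 Mbps * 449 ms
= 1 * 1e6 * 449 / 1000 bits
= 449000 bits
= 56125 bytes
= 54.8096 KB
BDP = 449000 bits (56125 bytes)


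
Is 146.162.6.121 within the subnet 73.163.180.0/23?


Subnet network: 73.163.180.0
Test IP AND mask: 146.162.6.0
No, 146.162.6.121 is not in 73.163.180.0/23


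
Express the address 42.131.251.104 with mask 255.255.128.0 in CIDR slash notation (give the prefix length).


Binary: 11111111.11111111.10000000.00000000
Count leading 1s
Prefix: /17


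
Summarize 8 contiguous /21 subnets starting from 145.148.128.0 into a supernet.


Original prefix: /21
Number of subnets: 8 = 2^3
New prefix = 21 - 3 = 18
Supernet: 145.148.128.0/18


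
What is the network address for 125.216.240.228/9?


IP:   01111101.11011000.11110000.11100100
Mask: 11111111.10000000.00000000.00000000
AND operation:
Net:  01111101.10000000.00000000.00000000
Network: 125.128.0.0/9


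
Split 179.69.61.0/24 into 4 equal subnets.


New prefix = 24 + 2 = 26
Each subnet has 64 addresses
  179.69.61.0/26
  179.69.61.64/26
  179.69.61.128/26
  179.69.61.192/26
Subnets: 179.69.61.0/26, 179.69.61.64/26, 179.69.61.128/26, 179.69.61.192/26


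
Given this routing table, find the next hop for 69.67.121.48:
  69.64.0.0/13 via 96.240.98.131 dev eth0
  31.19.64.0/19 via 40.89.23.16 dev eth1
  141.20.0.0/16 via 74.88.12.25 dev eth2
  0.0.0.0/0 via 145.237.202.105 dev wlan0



Longest prefix match for 69.67.121.48:
  /13 69.64.0.0: MATCH
  /19 31.19.64.0: no
  /16 141.20.0.0: no
  /0 0.0.0.0: MATCH
Selected: next-hop 96.240.98.131 via eth0 (matched /13)


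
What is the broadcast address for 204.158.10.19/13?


Network: 204.152.0.0/13
Host bits = 19
Set all host bits to 1:
Broadcast: 204.159.255.255


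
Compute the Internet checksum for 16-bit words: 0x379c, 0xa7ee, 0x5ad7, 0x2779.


Sum all words (with carry folding):
+ 0x379c = 0x379c
+ 0xa7ee = 0xdf8a
+ 0x5ad7 = 0x3a62
+ 0x2779 = 0x61db
One's complement: ~0x61db
Checksum = 0x9e24


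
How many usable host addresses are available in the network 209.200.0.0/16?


Host bits = 32 - 16 = 16
Total addresses = 2^16 = 65536
Usable = total - 2 (network and broadcast)
Usable hosts: 65534


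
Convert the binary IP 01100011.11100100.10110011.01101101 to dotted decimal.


01100011 = 99
11100100 = 228
10110011 = 179
01101101 = 109
IP: 99.228.179.109


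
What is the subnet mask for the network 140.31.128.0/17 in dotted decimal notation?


/17 means 17 network bits, 15 host bits
Binary: 11111111111111111000000000000000
Mask: 255.255.128.0


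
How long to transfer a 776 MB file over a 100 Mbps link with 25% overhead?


Effective throughput = 100 * (1 - 25/100) = 75 Mbps
File size in Mb = 776 * 8 = 6208 Mb
Time = 6208 / 75
Time = 82.7733 seconds


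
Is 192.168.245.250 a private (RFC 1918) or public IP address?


RFC 1918 private ranges:
  10.0.0.0/8 (10.0.0.0 - 10.255.255.255)
  172.16.0.0/12 (172.16.0.0 - 172.31.255.255)
  192.168.0.0/16 (192.168.0.0 - 192.168.255.255)
Private (in 192.168.0.0/16)


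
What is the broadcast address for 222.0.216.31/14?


Network: 222.0.0.0/14
Host bits = 18
Set all host bits to 1:
Broadcast: 222.3.255.255


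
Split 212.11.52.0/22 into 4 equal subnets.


New prefix = 22 + 2 = 24
Each subnet has 256 addresses
  212.11.52.0/24
  212.11.53.0/24
  212.11.54.0/24
  212.11.55.0/24
Subnets: 212.11.52.0/24, 212.11.53.0/24, 212.11.54.0/24, 212.11.55.0/24


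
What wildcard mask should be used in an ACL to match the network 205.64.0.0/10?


Subnet mask: 255.192.0.0
Wildcard = 255.255.255.255 - subnet mask
255 - 255 = 0
255 - 192 = 63
255 - 0 = 255
255 - 0 = 255
Wildcard: 0.63.255.255


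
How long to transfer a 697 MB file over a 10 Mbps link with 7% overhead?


Effective throughput = 10 * (1 - 7/100) = 9.3 Mbps
File size in Mb = 697 * 8 = 5576 Mb
Time = 5576 / 9.3
Time = 599.5699 seconds


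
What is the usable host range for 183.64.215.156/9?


Network: 183.0.0.0
Broadcast: 183.127.255.255
First usable = network + 1
Last usable = broadcast - 1
Range: 183.0.0.1 to 183.127.255.254


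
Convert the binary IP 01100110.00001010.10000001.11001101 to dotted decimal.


01100110 = 102
00001010 = 10
10000001 = 129
11001101 = 205
IP: 102.10.129.205


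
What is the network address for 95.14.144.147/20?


IP:   01011111.00001110.10010000.10010011
Mask: 11111111.11111111.11110000.00000000
AND operation:
Net:  01011111.00001110.10010000.00000000
Network: 95.14.144.0/20


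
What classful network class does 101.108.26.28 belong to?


First octet: 101
Binary: 01100101
0xxxxxxx -> Class A (1-126)
Class A, default mask 255.0.0.0 (/8)


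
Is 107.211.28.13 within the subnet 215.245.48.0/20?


Subnet network: 215.245.48.0
Test IP AND mask: 107.211.16.0
No, 107.211.28.13 is not in 215.245.48.0/20


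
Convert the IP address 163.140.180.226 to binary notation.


163 = 10100011
140 = 10001100
180 = 10110100
226 = 11100010
Binary: 10100011.10001100.10110100.11100010


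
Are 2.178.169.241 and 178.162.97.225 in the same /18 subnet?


Mask: 255.255.192.0
2.178.169.241 AND mask = 2.178.128.0
178.162.97.225 AND mask = 178.162.64.0
No, different subnets (2.178.128.0 vs 178.162.64.0)


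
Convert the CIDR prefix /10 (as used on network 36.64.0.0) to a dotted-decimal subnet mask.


/10 means 10 network bits, 22 host bits
Binary: 11111111110000000000000000000000
Mask: 255.192.0.0


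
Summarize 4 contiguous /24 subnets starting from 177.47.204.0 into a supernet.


Original prefix: /24
Number of subnets: 4 = 2^2
New prefix = 24 - 2 = 22
Supernet: 177.47.204.0/22


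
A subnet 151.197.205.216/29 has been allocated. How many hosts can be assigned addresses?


Host bits = 32 - 29 = 3
Total addresses = 2^3 = 8
Usable = total - 2 (network and broadcast)
Usable hosts: 6


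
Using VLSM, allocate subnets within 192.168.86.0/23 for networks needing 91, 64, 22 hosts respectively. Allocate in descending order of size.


91 hosts -> /25 (126 usable): 192.168.86.0/25
64 hosts -> /25 (126 usable): 192.168.86.128/25
22 hosts -> /27 (30 usable): 192.168.87.0/27
Allocation: 192.168.86.0/25 (91 hosts, 126 usable); 192.168.86.128/25 (64 hosts, 126 usable); 192.168.87.0/27 (22 hosts, 30 usable)


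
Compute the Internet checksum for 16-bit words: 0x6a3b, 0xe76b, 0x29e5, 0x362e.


Sum all words (with carry folding):
+ 0x6a3b = 0x6a3b
+ 0xe76b = 0x51a7
+ 0x29e5 = 0x7b8c
+ 0x362e = 0xb1ba
One's complement: ~0xb1ba
Checksum = 0x4e45


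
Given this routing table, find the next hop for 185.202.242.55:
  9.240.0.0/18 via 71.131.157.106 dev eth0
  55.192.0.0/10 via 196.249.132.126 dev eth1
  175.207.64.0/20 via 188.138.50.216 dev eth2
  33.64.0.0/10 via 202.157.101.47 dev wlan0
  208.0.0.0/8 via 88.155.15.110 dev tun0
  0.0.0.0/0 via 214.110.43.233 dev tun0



Longest prefix match for 185.202.242.55:
  /18 9.240.0.0: no
  /10 55.192.0.0: no
  /20 175.207.64.0: no
  /10 33.64.0.0: no
  /8 208.0.0.0: no
  /0 0.0.0.0: MATCH
Selected: next-hop 214.110.43.233 via tun0 (matched /0)


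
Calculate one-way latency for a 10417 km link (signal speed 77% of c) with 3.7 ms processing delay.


Speed = 0.77 * 3e5 km/s = 231000 km/s
Propagation delay = 10417 / 231000 = 0.0451 s = 45.0952 ms
Processing delay = 3.7 ms
Total one-way latency = 48.7952 ms


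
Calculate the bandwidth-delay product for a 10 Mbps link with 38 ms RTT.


BDP = bandwidth * RTT
= 10 Mbps * 38 ms
= 10 * 1e6 * 38 / 1000 bits
= 380000 bits
= 47500 bytes
= 46.3867 KB
BDP = 380000 bits (47500 bytes)


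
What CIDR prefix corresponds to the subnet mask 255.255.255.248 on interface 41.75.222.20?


Binary: 11111111.11111111.11111111.11111000
Count leading 1s
Prefix: /29


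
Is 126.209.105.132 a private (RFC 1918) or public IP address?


RFC 1918 private ranges:
  10.0.0.0/8 (10.0.0.0 - 10.255.255.255)
  172.16.0.0/12 (172.16.0.0 - 172.31.255.255)
  192.168.0.0/16 (192.168.0.0 - 192.168.255.255)
Public (not in any RFC 1918 range)


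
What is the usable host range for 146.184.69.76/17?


Network: 146.184.0.0
Broadcast: 146.184.127.255
First usable = network + 1
Last usable = broadcast - 1
Range: 146.184.0.1 to 146.184.127.254


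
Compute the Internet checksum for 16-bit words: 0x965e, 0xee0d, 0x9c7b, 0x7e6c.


Sum all words (with carry folding):
+ 0x965e = 0x965e
+ 0xee0d = 0x846c
+ 0x9c7b = 0x20e8
+ 0x7e6c = 0x9f54
One's complement: ~0x9f54
Checksum = 0x60ab


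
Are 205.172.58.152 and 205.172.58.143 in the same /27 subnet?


Mask: 255.255.255.224
205.172.58.152 AND mask = 205.172.58.128
205.172.58.143 AND mask = 205.172.58.128
Yes, same subnet (205.172.58.128)


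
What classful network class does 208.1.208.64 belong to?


First octet: 208
Binary: 11010000
110xxxxx -> Class C (192-223)
Class C, default mask 255.255.255.0 (/24)


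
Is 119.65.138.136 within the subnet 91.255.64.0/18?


Subnet network: 91.255.64.0
Test IP AND mask: 119.65.128.0
No, 119.65.138.136 is not in 91.255.64.0/18


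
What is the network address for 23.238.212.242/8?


IP:   00010111.11101110.11010100.11110010
Mask: 11111111.00000000.00000000.00000000
AND operation:
Net:  00010111.00000000.00000000.00000000
Network: 23.0.0.0/8


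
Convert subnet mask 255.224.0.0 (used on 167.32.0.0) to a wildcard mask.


Subnet mask: 255.224.0.0
Wildcard = 255.255.255.255 - subnet mask
255 - 255 = 0
255 - 224 = 31
255 - 0 = 255
255 - 0 = 255
Wildcard: 0.31.255.255


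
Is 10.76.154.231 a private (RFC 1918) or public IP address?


RFC 1918 private ranges:
  10.0.0.0/8 (10.0.0.0 - 10.255.255.255)
  172.16.0.0/12 (172.16.0.0 - 172.31.255.255)
  192.168.0.0/16 (192.168.0.0 - 192.168.255.255)
Private (in 10.0.0.0/8)


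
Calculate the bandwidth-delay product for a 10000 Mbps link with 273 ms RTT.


BDP = bandwidth * RTT
= 10000 Mbps * 273 ms
= 10000 * 1e6 * 273 / 1000 bits
= 2730000000 bits
= 341250000 bytes
= 333251.9531 KB
BDP = 2730000000 bits (341250000 bytes)


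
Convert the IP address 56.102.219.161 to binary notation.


56 = 00111000
102 = 01100110
219 = 11011011
161 = 10100001
Binary: 00111000.01100110.11011011.10100001


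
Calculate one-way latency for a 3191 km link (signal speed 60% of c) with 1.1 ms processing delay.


Speed = 0.6 * 3e5 km/s = 180000 km/s
Propagation delay = 3191 / 180000 = 0.0177 s = 17.7278 ms
Processing delay = 1.1 ms
Total one-way latency = 18.8278 ms


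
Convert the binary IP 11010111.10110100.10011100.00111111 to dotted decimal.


11010111 = 215
10110100 = 180
10011100 = 156
00111111 = 63
IP: 215.180.156.63


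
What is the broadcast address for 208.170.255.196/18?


Network: 208.170.192.0/18
Host bits = 14
Set all host bits to 1:
Broadcast: 208.170.255.255


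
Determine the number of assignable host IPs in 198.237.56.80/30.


Host bits = 32 - 30 = 2
Total addresses = 2^2 = 4
Usable = total - 2 (network and broadcast)
Usable hosts: 2


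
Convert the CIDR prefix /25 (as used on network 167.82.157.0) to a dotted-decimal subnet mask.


/25 means 25 network bits, 7 host bits
Binary: 11111111111111111111111110000000
Mask: 255.255.255.128


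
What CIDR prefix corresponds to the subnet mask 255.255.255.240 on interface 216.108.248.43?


Binary: 11111111.11111111.11111111.11110000
Count leading 1s
Prefix: /28


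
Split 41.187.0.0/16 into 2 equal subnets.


New prefix = 16 + 1 = 17
Each subnet has 32768 addresses
  41.187.0.0/17
  41.187.128.0/17
Subnets: 41.187.0.0/17, 41.187.128.0/17


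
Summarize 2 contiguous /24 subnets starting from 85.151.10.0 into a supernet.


Original prefix: /24
Number of subnets: 2 = 2^1
New prefix = 24 - 1 = 23
Supernet: 85.151.10.0/23


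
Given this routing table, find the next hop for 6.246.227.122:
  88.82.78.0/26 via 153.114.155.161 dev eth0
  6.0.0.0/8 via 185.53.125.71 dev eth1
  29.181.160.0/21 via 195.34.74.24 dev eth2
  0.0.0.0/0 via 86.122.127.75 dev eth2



Longest prefix match for 6.246.227.122:
  /26 88.82.78.0: no
  /8 6.0.0.0: MATCH
  /21 29.181.160.0: no
  /0 0.0.0.0: MATCH
Selected: next-hop 185.53.125.71 via eth1 (matched /8)


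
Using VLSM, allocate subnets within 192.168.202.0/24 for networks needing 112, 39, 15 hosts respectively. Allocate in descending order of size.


112 hosts -> /25 (126 usable): 192.168.202.0/25
39 hosts -> /26 (62 usable): 192.168.202.128/26
15 hosts -> /27 (30 usable): 192.168.202.192/27
Allocation: 192.168.202.0/25 (112 hosts, 126 usable); 192.168.202.128/26 (39 hosts, 62 usable); 192.168.202.192/27 (15 hosts, 30 usable)


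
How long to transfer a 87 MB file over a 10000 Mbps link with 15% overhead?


Effective throughput = 10000 * (1 - 15/100) = 8500 Mbps
File size in Mb = 87 * 8 = 696 Mb
Time = 696 / 8500
Time = 0.0819 seconds


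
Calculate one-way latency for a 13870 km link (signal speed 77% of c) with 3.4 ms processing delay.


Speed = 0.77 * 3e5 km/s = 231000 km/s
Propagation delay = 13870 / 231000 = 0.06 s = 60.0433 ms
Processing delay = 3.4 ms
Total one-way latency = 63.4433 ms


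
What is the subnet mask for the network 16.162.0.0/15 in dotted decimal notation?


/15 means 15 network bits, 17 host bits
Binary: 11111111111111100000000000000000
Mask: 255.254.0.0


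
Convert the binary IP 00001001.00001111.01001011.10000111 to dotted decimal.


00001001 = 9
00001111 = 15
01001011 = 75
10000111 = 135
IP: 9.15.75.135


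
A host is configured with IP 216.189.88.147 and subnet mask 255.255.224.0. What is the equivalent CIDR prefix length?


Binary: 11111111.11111111.11100000.00000000
Count leading 1s
Prefix: /19


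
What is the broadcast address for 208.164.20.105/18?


Network: 208.164.0.0/18
Host bits = 14
Set all host bits to 1:
Broadcast: 208.164.63.255


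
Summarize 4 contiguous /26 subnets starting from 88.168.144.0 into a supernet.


Original prefix: /26
Number of subnets: 4 = 2^2
New prefix = 26 - 2 = 24
Supernet: 88.168.144.0/24


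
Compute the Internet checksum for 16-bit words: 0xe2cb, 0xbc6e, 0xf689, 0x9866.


Sum all words (with carry folding):
+ 0xe2cb = 0xe2cb
+ 0xbc6e = 0x9f3a
+ 0xf689 = 0x95c4
+ 0x9866 = 0x2e2b
One's complement: ~0x2e2b
Checksum = 0xd1d4


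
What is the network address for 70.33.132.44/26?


IP:   01000110.00100001.10000100.00101100
Mask: 11111111.11111111.11111111.11000000
AND operation:
Net:  01000110.00100001.10000100.00000000
Network: 70.33.132.0/26


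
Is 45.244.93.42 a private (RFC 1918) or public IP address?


RFC 1918 private ranges:
  10.0.0.0/8 (10.0.0.0 - 10.255.255.255)
  172.16.0.0/12 (172.16.0.0 - 172.31.255.255)
  192.168.0.0/16 (192.168.0.0 - 192.168.255.255)
Public (not in any RFC 1918 range)


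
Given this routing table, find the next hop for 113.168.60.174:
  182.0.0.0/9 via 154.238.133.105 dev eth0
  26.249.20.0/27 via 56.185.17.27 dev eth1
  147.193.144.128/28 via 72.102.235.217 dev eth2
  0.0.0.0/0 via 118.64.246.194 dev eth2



Longest prefix match for 113.168.60.174:
  /9 182.0.0.0: no
  /27 26.249.20.0: no
  /28 147.193.144.128: no
  /0 0.0.0.0: MATCH
Selected: next-hop 118.64.246.194 via eth2 (matched /0)


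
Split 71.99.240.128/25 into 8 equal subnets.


New prefix = 25 + 3 = 28
Each subnet has 16 addresses
  71.99.240.128/28
  71.99.240.144/28
  71.99.240.160/28
  71.99.240.176/28
  71.99.240.192/28
  71.99.240.208/28
  71.99.240.224/28
  71.99.240.240/28
Subnets: 71.99.240.128/28, 71.99.240.144/28, 71.99.240.160/28, 71.99.240.176/28, 71.99.240.192/28, 71.99.240.208/28, 71.99.240.224/28, 71.99.240.240/28


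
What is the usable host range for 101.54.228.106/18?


Network: 101.54.192.0
Broadcast: 101.54.255.255
First usable = network + 1
Last usable = broadcast - 1
Range: 101.54.192.1 to 101.54.255.254


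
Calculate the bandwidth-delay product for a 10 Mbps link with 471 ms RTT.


BDP = bandwidth * RTT
= 10 Mbps * 471 ms
= 10 * 1e6 * 471 / 1000 bits
= 4710000 bits
= 588750 bytes
= 574.9512 KB
BDP = 4710000 bits (588750 bytes)


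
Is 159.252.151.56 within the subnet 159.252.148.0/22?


Subnet network: 159.252.148.0
Test IP AND mask: 159.252.148.0
Yes, 159.252.151.56 is in 159.252.148.0/22


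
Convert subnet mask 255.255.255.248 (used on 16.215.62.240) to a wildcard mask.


Subnet mask: 255.255.255.248
Wildcard = 255.255.255.255 - subnet mask
255 - 255 = 0
255 - 255 = 0
255 - 255 = 0
255 - 248 = 7
Wildcard: 0.0.0.7


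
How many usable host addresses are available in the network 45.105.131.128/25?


Host bits = 32 - 25 = 7
Total addresses = 2^7 = 128
Usable = total - 2 (network and broadcast)
Usable hosts: 126


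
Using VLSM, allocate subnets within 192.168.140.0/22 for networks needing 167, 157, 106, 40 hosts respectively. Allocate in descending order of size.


167 hosts -> /24 (254 usable): 192.168.140.0/24
157 hosts -> /24 (254 usable): 192.168.141.0/24
106 hosts -> /25 (126 usable): 192.168.142.0/25
40 hosts -> /26 (62 usable): 192.168.142.128/26
Allocation: 192.168.140.0/24 (167 hosts, 254 usable); 192.168.141.0/24 (157 hosts, 254 usable); 192.168.142.0/25 (106 hosts, 126 usable); 192.168.142.128/26 (40 hosts, 62 usable)


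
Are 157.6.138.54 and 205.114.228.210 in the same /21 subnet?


Mask: 255.255.248.0
157.6.138.54 AND mask = 157.6.136.0
205.114.228.210 AND mask = 205.114.224.0
No, different subnets (157.6.136.0 vs 205.114.224.0)


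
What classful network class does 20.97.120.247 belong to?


First octet: 20
Binary: 00010100
0xxxxxxx -> Class A (1-126)
Class A, default mask 255.0.0.0 (/8)


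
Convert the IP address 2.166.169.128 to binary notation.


2 = 00000010
166 = 10100110
169 = 10101001
128 = 10000000
Binary: 00000010.10100110.10101001.10000000


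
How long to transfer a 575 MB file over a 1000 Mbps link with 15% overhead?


Effective throughput = 1000 * (1 - 15/100) = 850 Mbps
File size in Mb = 575 * 8 = 4600 Mb
Time = 4600 / 850
Time = 5.4118 seconds


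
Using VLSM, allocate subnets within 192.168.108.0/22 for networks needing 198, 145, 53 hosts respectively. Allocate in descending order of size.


198 hosts -> /24 (254 usable): 192.168.108.0/24
145 hosts -> /24 (254 usable): 192.168.109.0/24
53 hosts -> /26 (62 usable): 192.168.110.0/26
Allocation: 192.168.108.0/24 (198 hosts, 254 usable); 192.168.109.0/24 (145 hosts, 254 usable); 192.168.110.0/26 (53 hosts, 62 usable)


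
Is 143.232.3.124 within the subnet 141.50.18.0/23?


Subnet network: 141.50.18.0
Test IP AND mask: 143.232.2.0
No, 143.232.3.124 is not in 141.50.18.0/23


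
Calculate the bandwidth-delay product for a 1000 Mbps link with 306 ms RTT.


BDP = bandwidth * RTT
= 1000 Mbps * 306 ms
= 1000 * 1e6 * 306 / 1000 bits
= 306000000 bits
= 38250000 bytes
= 37353.5156 KB
BDP = 306000000 bits (38250000 bytes)


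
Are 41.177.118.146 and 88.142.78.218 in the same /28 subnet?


Mask: 255.255.255.240
41.177.118.146 AND mask = 41.177.118.144
88.142.78.218 AND mask = 88.142.78.208
No, different subnets (41.177.118.144 vs 88.142.78.208)


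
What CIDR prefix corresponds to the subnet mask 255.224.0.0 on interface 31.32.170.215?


Binary: 11111111.11100000.00000000.00000000
Count leading 1s
Prefix: /11


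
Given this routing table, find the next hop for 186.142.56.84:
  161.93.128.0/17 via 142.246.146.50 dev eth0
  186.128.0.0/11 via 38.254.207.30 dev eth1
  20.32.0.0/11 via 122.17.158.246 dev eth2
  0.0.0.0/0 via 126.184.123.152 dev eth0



Longest prefix match for 186.142.56.84:
  /17 161.93.128.0: no
  /11 186.128.0.0: MATCH
  /11 20.32.0.0: no
  /0 0.0.0.0: MATCH
Selected: next-hop 38.254.207.30 via eth1 (matched /11)


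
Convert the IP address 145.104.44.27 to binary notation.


145 = 10010001
104 = 01101000
44 = 00101100
27 = 00011011
Binary: 10010001.01101000.00101100.00011011
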